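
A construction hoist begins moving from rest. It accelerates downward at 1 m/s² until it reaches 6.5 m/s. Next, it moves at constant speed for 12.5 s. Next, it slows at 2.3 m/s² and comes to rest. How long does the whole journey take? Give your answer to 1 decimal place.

21.8 s

Phase 1 (accelerating): v₀ = 0 m/s, a = 1 m/s².
v = v₀ + at → t = (6.5 − 0) / 1 = 6.50 s
v² = v₀² + 2aΔx → Δx = (6.5² − 0²)/(2·1) = 21.1 m

Phase 2 (constant speed): v₀ = 6.50 m/s, a = 0 m/s².
v = v₀ + at = 6.50 + (0)(12.5) = 6.50 m/s
Δx = v₀t + ½at² = 6.50·12.5 + 0.5·0·12.5² = 81.2 m

Phase 3 (decelerating): v₀ = 6.50 m/s, a = -2.3 m/s².
v = v₀ + at → t = (0 − 6.50) / -2.3 = 2.83 s
v² = v₀² + 2aΔx → Δx = (0² − 6.50²)/(2·-2.3) = 9.18 m
Total time = 6.50 + 12.5 + 2.83 = 21.8 s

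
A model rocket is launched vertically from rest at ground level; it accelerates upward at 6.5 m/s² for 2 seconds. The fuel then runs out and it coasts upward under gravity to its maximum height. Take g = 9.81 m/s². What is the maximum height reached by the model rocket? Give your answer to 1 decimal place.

Phase 1 (powered ascent): v₀ = 0 m/s, a = 6.5 m/s².
v = v₀ + at = 0 + (6.5)(2) = 13.0 m/s
Δx = v₀t + ½at² = 0·2 + 0.5·6.5·2² = 13.0 m

Phase 2 (coasting upward): v₀ = 13.0 m/s, a = -9.81 m/s².
v = v₀ + at → t = (0 − 13.0) / -9.81 = 1.33 s
v² = v₀² + 2aΔx → Δx = (0² − 13.0²)/(2·-9.81) = 8.61 m
Maximum height = 13.0 + 8.61 = 21.6 m

21.6 m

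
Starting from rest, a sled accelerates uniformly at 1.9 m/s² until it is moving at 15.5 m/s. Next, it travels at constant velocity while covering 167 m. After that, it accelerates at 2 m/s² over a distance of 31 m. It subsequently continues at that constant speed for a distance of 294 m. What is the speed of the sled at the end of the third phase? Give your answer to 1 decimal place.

Phase 1 (accelerating): v₀ = 0 m/s, a = 1.9 m/s².
v = v₀ + at → t = (15.5 − 0) / 1.9 = 8.16 s
v² = v₀² + 2aΔx → Δx = (15.5² − 0²)/(2·1.9) = 63.2 m

Phase 2 (constant speed): v₀ = 15.5 m/s, a = 0 m/s².
Constant speed: t = d/v = 167/15.5 = 10.8 s

Phase 3 (accelerating): v₀ = 15.5 m/s, a = 2 m/s².
v² = v₀² + 2aΔx = 15.5² + 2·2·31 = 364 → v = 19.1 m/s
t = (v − v₀)/a = (19.1 − 15.5)/2 = 1.79 s
Speed at end of phase 3 = 19.1 m/s

19.1 m/s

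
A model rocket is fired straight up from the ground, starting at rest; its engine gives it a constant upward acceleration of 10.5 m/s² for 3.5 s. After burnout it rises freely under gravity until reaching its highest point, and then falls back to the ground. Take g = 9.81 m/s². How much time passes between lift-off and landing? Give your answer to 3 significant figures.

Phase 1 (powered ascent): v₀ = 0 m/s, a = 10.5 m/s².
v = v₀ + at = 0 + (10.5)(3.5) = 36.8 m/s
Δx = v₀t + ½at² = 0·3.5 + 0.5·10.5·3.5² = 64.3 m

Phase 2 (coasting upward): v₀ = 36.8 m/s, a = -9.81 m/s².
v = v₀ + at → t = (0 − 36.8) / -9.81 = 3.75 s
v² = v₀² + 2aΔx → Δx = (0² − 36.8²)/(2·-9.81) = 68.8 m

Phase 3 (free fall): v₀ = 0 m/s, a = -9.81 m/s².
Falls 133 m from rest: t = √(2·133/9.81) = 5.21 s; v = g·t = 51.1 m/s.
Total time = 3.50 + 3.75 + 5.21 = 12.5 s

12.5 s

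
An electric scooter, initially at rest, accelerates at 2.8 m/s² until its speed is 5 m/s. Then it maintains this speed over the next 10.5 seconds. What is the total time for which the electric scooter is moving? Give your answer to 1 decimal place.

12.3 s

Phase 1 (accelerating): v₀ = 0 m/s, a = 2.8 m/s².
v = v₀ + at → t = (5 − 0) / 2.8 = 1.79 s
v² = v₀² + 2aΔx → Δx = (5² − 0²)/(2·2.8) = 4.46 m

Phase 2 (constant speed): v₀ = 5.00 m/s, a = 0 m/s².
v = v₀ + at = 5.00 + (0)(10.5) = 5.00 m/s
Δx = v₀t + ½at² = 5.00·10.5 + 0.5·0·10.5² = 52.5 m
Total time = 1.79 + 10.5 = 12.3 s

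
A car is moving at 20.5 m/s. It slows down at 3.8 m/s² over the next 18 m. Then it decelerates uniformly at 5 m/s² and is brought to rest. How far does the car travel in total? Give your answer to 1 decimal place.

Phase 1 (decelerating): v₀ = 20.5 m/s, a = -3.8 m/s².
v² = v₀² + 2aΔx = 20.5² + 2·-3.8·18 = 283 → v = 16.8 m/s
t = (v − v₀)/a = (16.8 − 20.5)/-3.8 = 0.964 s

Phase 2 (decelerating): v₀ = 16.8 m/s, a = -5 m/s².
v = v₀ + at → t = (0 − 16.8) / -5 = 3.37 s
v² = v₀² + 2aΔx → Δx = (0² − 16.8²)/(2·-5) = 28.3 m
Total distance = 18.0 + 28.3 = 46.3 m

46.3 m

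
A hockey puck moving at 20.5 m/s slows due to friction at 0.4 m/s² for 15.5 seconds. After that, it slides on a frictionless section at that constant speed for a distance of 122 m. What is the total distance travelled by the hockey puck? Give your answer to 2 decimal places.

391.70 m

Phase 1 (decelerating): v₀ = 20.5 m/s, a = -0.4 m/s².
v = v₀ + at = 20.5 + (-0.4)(15.5) = 14.3 m/s
Δx = v₀t + ½at² = 20.5·15.5 + 0.5·-0.4·15.5² = 270 m

Phase 2 (constant speed): v₀ = 14.3 m/s, a = 0 m/s².
Constant speed: t = d/v = 122/14.3 = 8.53 s
Total distance = 270 + 122 = 392 m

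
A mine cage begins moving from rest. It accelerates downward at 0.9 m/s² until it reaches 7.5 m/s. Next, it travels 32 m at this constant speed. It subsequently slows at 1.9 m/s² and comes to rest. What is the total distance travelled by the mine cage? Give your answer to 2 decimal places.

78.05 m

Phase 1 (accelerating): v₀ = 0 m/s, a = 0.9 m/s².
v = v₀ + at → t = (7.5 − 0) / 0.9 = 8.33 s
v² = v₀² + 2aΔx → Δx = (7.5² − 0²)/(2·0.9) = 31.2 m

Phase 2 (constant speed): v₀ = 7.50 m/s, a = 0 m/s².
Constant speed: t = d/v = 32/7.50 = 4.27 s

Phase 3 (decelerating): v₀ = 7.50 m/s, a = -1.9 m/s².
v = v₀ + at → t = (0 − 7.50) / -1.9 = 3.95 s
v² = v₀² + 2aΔx → Δx = (0² − 7.50²)/(2·-1.9) = 14.8 m
Total distance = 31.2 + 32.0 + 14.8 = 78.1 m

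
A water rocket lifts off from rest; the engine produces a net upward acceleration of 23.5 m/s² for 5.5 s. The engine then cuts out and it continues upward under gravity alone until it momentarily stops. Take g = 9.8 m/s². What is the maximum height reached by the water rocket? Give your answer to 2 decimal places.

Phase 1 (powered ascent): v₀ = 0 m/s, a = 23.5 m/s².
v = v₀ + at = 0 + (23.5)(5.5) = 129 m/s
Δx = v₀t + ½at² = 0·5.5 + 0.5·23.5·5.5² = 355 m

Phase 2 (coasting upward): v₀ = 129 m/s, a = -9.8 m/s².
v = v₀ + at → t = (0 − 129) / -9.8 = 13.2 s
v² = v₀² + 2aΔx → Δx = (0² − 129²)/(2·-9.8) = 852 m
Maximum height = 355 + 852 = 1210 m

1207.76 m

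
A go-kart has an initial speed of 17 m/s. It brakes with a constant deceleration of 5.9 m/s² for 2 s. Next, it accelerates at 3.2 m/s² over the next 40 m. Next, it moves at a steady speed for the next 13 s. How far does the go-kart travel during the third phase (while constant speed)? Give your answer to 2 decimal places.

Phase 1 (decelerating): v₀ = 17.0 m/s, a = -5.9 m/s².
v = v₀ + at = 17.0 + (-5.9)(2) = 5.20 m/s
Δx = v₀t + ½at² = 17.0·2 + 0.5·-5.9·2² = 22.2 m

Phase 2 (accelerating): v₀ = 5.20 m/s, a = 3.2 m/s².
v² = v₀² + 2aΔx = 5.20² + 2·3.2·40 = 283 → v = 16.8 m/s
t = (v − v₀)/a = (16.8 − 5.20)/3.2 = 3.63 s

Phase 3 (constant speed): v₀ = 16.8 m/s, a = 0 m/s².
v = v₀ + at = 16.8 + (0)(13) = 16.8 m/s
Δx = v₀t + ½at² = 16.8·13 + 0.5·0·13² = 219 m
Distance in phase 3 = 219 m

218.71 m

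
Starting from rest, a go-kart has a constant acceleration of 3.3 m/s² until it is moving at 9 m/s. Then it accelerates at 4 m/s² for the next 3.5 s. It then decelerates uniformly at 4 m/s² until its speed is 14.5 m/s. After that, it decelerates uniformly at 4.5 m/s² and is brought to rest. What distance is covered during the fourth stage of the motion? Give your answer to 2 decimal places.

23.36 m

Phase 1 (accelerating): v₀ = 0 m/s, a = 3.3 m/s².
v = v₀ + at → t = (9 − 0) / 3.3 = 2.73 s
v² = v₀² + 2aΔx → Δx = (9² − 0²)/(2·3.3) = 12.3 m

Phase 2 (accelerating): v₀ = 9.00 m/s, a = 4 m/s².
v = v₀ + at = 9.00 + (4)(3.5) = 23.0 m/s
Δx = v₀t + ½at² = 9.00·3.5 + 0.5·4·3.5² = 56.0 m

Phase 3 (decelerating): v₀ = 23.0 m/s, a = -4 m/s².
v = v₀ + at → t = (14.5 − 23.0) / -4 = 2.12 s
v² = v₀² + 2aΔx → Δx = (14.5² − 23.0²)/(2·-4) = 39.8 m

Phase 4 (decelerating): v₀ = 14.5 m/s, a = -4.5 m/s².
v = v₀ + at → t = (0 − 14.5) / -4.5 = 3.22 s
v² = v₀² + 2aΔx → Δx = (0² − 14.5²)/(2·-4.5) = 23.4 m
Distance in phase 4 = 23.4 m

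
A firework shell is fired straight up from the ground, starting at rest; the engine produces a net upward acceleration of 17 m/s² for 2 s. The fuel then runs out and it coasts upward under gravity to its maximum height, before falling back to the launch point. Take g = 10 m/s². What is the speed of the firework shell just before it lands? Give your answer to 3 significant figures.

Phase 1 (powered ascent): v₀ = 0 m/s, a = 17 m/s².
v = v₀ + at = 0 + (17)(2) = 34.0 m/s
Δx = v₀t + ½at² = 0·2 + 0.5·17·2² = 34.0 m

Phase 2 (coasting upward): v₀ = 34.0 m/s, a = -10 m/s².
v = v₀ + at → t = (0 − 34.0) / -10 = 3.40 s
v² = v₀² + 2aΔx → Δx = (0² − 34.0²)/(2·-10) = 57.8 m

Phase 3 (free fall): v₀ = 0 m/s, a = -10 m/s².
Falls 91.8 m from rest: t = √(2·91.8/10) = 4.28 s; v = g·t = 42.8 m/s.
Impact speed = 42.8 m/s

42.8 m/s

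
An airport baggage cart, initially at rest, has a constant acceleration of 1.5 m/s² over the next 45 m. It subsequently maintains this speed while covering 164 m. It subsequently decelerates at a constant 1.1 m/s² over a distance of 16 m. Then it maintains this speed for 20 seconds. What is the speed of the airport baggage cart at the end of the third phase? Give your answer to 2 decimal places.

9.99 m/s

Phase 1 (accelerating): v₀ = 0 m/s, a = 1.5 m/s².
v² = v₀² + 2aΔx = 0² + 2·1.5·45 = 135 → v = 11.6 m/s
t = (v − v₀)/a = (11.6 − 0)/1.5 = 7.75 s

Phase 2 (constant speed): v₀ = 11.6 m/s, a = 0 m/s².
Constant speed: t = d/v = 164/11.6 = 14.1 s

Phase 3 (decelerating): v₀ = 11.6 m/s, a = -1.1 m/s².
v² = v₀² + 2aΔx = 11.6² + 2·-1.1·16 = 99.8 → v = 9.99 m/s
t = (v − v₀)/a = (9.99 − 11.6)/-1.1 = 1.48 s
Speed at end of phase 3 = 9.99 m/s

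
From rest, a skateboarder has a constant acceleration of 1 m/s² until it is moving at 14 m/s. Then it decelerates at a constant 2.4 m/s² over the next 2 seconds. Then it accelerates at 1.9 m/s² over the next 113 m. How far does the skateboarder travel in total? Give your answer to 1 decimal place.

Phase 1 (accelerating): v₀ = 0 m/s, a = 1 m/s².
v = v₀ + at → t = (14 − 0) / 1 = 14.0 s
v² = v₀² + 2aΔx → Δx = (14² − 0²)/(2·1) = 98.0 m

Phase 2 (decelerating): v₀ = 14.0 m/s, a = -2.4 m/s².
v = v₀ + at = 14.0 + (-2.4)(2) = 9.20 m/s
Δx = v₀t + ½at² = 14.0·2 + 0.5·-2.4·2² = 23.2 m

Phase 3 (accelerating): v₀ = 9.20 m/s, a = 1.9 m/s².
v² = v₀² + 2aΔx = 9.20² + 2·1.9·113 = 514 → v = 22.7 m/s
t = (v − v₀)/a = (22.7 − 9.20)/1.9 = 7.09 s
Total distance = 98.0 + 23.2 + 113 = 234 m

234.2 m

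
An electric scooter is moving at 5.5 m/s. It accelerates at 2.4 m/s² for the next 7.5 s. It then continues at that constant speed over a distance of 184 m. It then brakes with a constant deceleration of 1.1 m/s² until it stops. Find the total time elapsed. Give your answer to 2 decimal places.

Phase 1 (accelerating): v₀ = 5.50 m/s, a = 2.4 m/s².
v = v₀ + at = 5.50 + (2.4)(7.5) = 23.5 m/s
Δx = v₀t + ½at² = 5.50·7.5 + 0.5·2.4·7.5² = 109 m

Phase 2 (constant speed): v₀ = 23.5 m/s, a = 0 m/s².
Constant speed: t = d/v = 184/23.5 = 7.83 s

Phase 3 (decelerating): v₀ = 23.5 m/s, a = -1.1 m/s².
v = v₀ + at → t = (0 − 23.5) / -1.1 = 21.4 s
v² = v₀² + 2aΔx → Δx = (0² − 23.5²)/(2·-1.1) = 251 m
Total time = 7.50 + 7.83 + 21.4 = 36.7 s

36.69 s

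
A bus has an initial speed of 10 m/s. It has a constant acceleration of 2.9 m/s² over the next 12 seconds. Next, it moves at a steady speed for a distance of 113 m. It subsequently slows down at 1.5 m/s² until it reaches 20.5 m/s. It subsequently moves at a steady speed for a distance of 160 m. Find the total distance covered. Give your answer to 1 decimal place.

Phase 1 (accelerating): v₀ = 10.0 m/s, a = 2.9 m/s².
v = v₀ + at = 10.0 + (2.9)(12) = 44.8 m/s
Δx = v₀t + ½at² = 10.0·12 + 0.5·2.9·12² = 329 m

Phase 2 (constant speed): v₀ = 44.8 m/s, a = 0 m/s².
Constant speed: t = d/v = 113/44.8 = 2.52 s

Phase 3 (decelerating): v₀ = 44.8 m/s, a = -1.5 m/s².
v = v₀ + at → t = (20.5 − 44.8) / -1.5 = 16.2 s
v² = v₀² + 2aΔx → Δx = (20.5² − 44.8²)/(2·-1.5) = 529 m

Phase 4 (constant speed): v₀ = 20.5 m/s, a = 0 m/s².
Constant speed: t = d/v = 160/20.5 = 7.80 s
Total distance = 329 + 113 + 529 + 160 = 1130 m

1130.7 m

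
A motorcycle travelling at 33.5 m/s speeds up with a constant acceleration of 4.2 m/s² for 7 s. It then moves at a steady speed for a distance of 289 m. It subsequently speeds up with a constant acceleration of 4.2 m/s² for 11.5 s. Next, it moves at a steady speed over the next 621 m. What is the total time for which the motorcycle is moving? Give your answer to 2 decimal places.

28.68 s

Phase 1 (accelerating): v₀ = 33.5 m/s, a = 4.2 m/s².
v = v₀ + at = 33.5 + (4.2)(7) = 62.9 m/s
Δx = v₀t + ½at² = 33.5·7 + 0.5·4.2·7² = 337 m

Phase 2 (constant speed): v₀ = 62.9 m/s, a = 0 m/s².
Constant speed: t = d/v = 289/62.9 = 4.59 s

Phase 3 (accelerating): v₀ = 62.9 m/s, a = 4.2 m/s².
v = v₀ + at = 62.9 + (4.2)(11.5) = 111 m/s
Δx = v₀t + ½at² = 62.9·11.5 + 0.5·4.2·11.5² = 1000 m

Phase 4 (constant speed): v₀ = 111 m/s, a = 0 m/s².
Constant speed: t = d/v = 621/111 = 5.58 s
Total time = 7.00 + 4.59 + 11.5 + 5.58 = 28.7 s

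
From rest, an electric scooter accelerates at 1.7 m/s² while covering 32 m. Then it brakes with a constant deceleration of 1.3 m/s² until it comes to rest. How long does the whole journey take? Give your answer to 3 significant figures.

Phase 1 (accelerating): v₀ = 0 m/s, a = 1.7 m/s².
v² = v₀² + 2aΔx = 0² + 2·1.7·32 = 109 → v = 10.4 m/s
t = (v − v₀)/a = (10.4 − 0)/1.7 = 6.14 s

Phase 2 (decelerating): v₀ = 10.4 m/s, a = -1.3 m/s².
v = v₀ + at → t = (0 − 10.4) / -1.3 = 8.02 s
v² = v₀² + 2aΔx → Δx = (0² − 10.4²)/(2·-1.3) = 41.8 m
Total time = 6.14 + 8.02 = 14.2 s

14.2 s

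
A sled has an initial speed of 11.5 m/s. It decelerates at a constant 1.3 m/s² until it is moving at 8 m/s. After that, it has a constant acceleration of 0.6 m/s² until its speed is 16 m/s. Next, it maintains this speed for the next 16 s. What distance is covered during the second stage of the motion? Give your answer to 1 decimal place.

Phase 1 (decelerating): v₀ = 11.5 m/s, a = -1.3 m/s².
v = v₀ + at → t = (8 − 11.5) / -1.3 = 2.69 s
v² = v₀² + 2aΔx → Δx = (8² − 11.5²)/(2·-1.3) = 26.2 m

Phase 2 (accelerating): v₀ = 8.00 m/s, a = 0.6 m/s².
v = v₀ + at → t = (16 − 8.00) / 0.6 = 13.3 s
v² = v₀² + 2aΔx → Δx = (16² − 8.00²)/(2·0.6) = 160 m
Distance in phase 2 = 160 m

160.0 m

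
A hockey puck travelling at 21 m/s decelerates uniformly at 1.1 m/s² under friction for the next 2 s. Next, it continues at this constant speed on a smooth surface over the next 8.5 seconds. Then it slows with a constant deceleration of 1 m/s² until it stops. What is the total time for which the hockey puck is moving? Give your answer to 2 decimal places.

Phase 1 (decelerating): v₀ = 21.0 m/s, a = -1.1 m/s².
v = v₀ + at = 21.0 + (-1.1)(2) = 18.8 m/s
Δx = v₀t + ½at² = 21.0·2 + 0.5·-1.1·2² = 39.8 m

Phase 2 (constant speed): v₀ = 18.8 m/s, a = 0 m/s².
v = v₀ + at = 18.8 + (0)(8.5) = 18.8 m/s
Δx = v₀t + ½at² = 18.8·8.5 + 0.5·0·8.5² = 160 m

Phase 3 (decelerating): v₀ = 18.8 m/s, a = -1 m/s².
v = v₀ + at → t = (0 − 18.8) / -1 = 18.8 s
v² = v₀² + 2aΔx → Δx = (0² − 18.8²)/(2·-1) = 177 m
Total time = 2.00 + 8.50 + 18.8 = 29.3 s

29.30 s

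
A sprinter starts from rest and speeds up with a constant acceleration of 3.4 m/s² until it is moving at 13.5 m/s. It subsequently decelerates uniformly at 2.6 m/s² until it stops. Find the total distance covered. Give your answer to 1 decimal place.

61.8 m

Phase 1 (accelerating): v₀ = 0 m/s, a = 3.4 m/s².
v = v₀ + at → t = (13.5 − 0) / 3.4 = 3.97 s
v² = v₀² + 2aΔx → Δx = (13.5² − 0²)/(2·3.4) = 26.8 m

Phase 2 (decelerating): v₀ = 13.5 m/s, a = -2.6 m/s².
v = v₀ + at → t = (0 − 13.5) / -2.6 = 5.19 s
v² = v₀² + 2aΔx → Δx = (0² − 13.5²)/(2·-2.6) = 35.0 m
Total distance = 26.8 + 35.0 = 61.8 m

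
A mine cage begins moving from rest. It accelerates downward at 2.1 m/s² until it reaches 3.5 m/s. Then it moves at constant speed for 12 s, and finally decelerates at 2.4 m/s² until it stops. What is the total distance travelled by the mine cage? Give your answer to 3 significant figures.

47.5 m

Phase 1 (accelerating): v₀ = 0 m/s, a = 2.1 m/s².
v = v₀ + at → t = (3.5 − 0) / 2.1 = 1.67 s
v² = v₀² + 2aΔx → Δx = (3.5² − 0²)/(2·2.1) = 2.92 m

Phase 2 (constant speed): v₀ = 3.50 m/s, a = 0 m/s².
v = v₀ + at = 3.50 + (0)(12) = 3.50 m/s
Δx = v₀t + ½at² = 3.50·12 + 0.5·0·12² = 42.0 m

Phase 3 (decelerating): v₀ = 3.50 m/s, a = -2.4 m/s².
v = v₀ + at → t = (0 − 3.50) / -2.4 = 1.46 s
v² = v₀² + 2aΔx → Δx = (0² − 3.50²)/(2·-2.4) = 2.55 m
Total distance = 2.92 + 42.0 + 2.55 = 47.5 m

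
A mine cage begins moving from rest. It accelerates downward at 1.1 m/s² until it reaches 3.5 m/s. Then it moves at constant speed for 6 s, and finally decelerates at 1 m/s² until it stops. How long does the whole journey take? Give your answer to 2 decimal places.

12.68 s

Phase 1 (accelerating): v₀ = 0 m/s, a = 1.1 m/s².
v = v₀ + at → t = (3.5 − 0) / 1.1 = 3.18 s
v² = v₀² + 2aΔx → Δx = (3.5² − 0²)/(2·1.1) = 5.57 m

Phase 2 (constant speed): v₀ = 3.50 m/s, a = 0 m/s².
v = v₀ + at = 3.50 + (0)(6) = 3.50 m/s
Δx = v₀t + ½at² = 3.50·6 + 0.5·0·6² = 21.0 m

Phase 3 (decelerating): v₀ = 3.50 m/s, a = -1 m/s².
v = v₀ + at → t = (0 − 3.50) / -1 = 3.50 s
v² = v₀² + 2aΔx → Δx = (0² − 3.50²)/(2·-1) = 6.12 m
Total time = 3.18 + 6.00 + 3.50 = 12.7 s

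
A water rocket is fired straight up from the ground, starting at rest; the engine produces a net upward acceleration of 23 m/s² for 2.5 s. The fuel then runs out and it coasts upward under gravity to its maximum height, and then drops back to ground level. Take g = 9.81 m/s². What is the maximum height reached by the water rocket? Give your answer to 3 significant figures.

Phase 1 (powered ascent): v₀ = 0 m/s, a = 23 m/s².
v = v₀ + at = 0 + (23)(2.5) = 57.5 m/s
Δx = v₀t + ½at² = 0·2.5 + 0.5·23·2.5² = 71.9 m

Phase 2 (coasting upward): v₀ = 57.5 m/s, a = -9.81 m/s².
v = v₀ + at → t = (0 − 57.5) / -9.81 = 5.86 s
v² = v₀² + 2aΔx → Δx = (0² − 57.5²)/(2·-9.81) = 169 m
Maximum height = 71.9 + 169 = 240 m

240 m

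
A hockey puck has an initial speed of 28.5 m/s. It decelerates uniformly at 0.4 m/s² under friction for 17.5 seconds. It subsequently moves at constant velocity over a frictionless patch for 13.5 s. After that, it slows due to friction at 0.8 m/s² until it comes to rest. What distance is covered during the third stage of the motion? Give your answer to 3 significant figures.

Phase 1 (decelerating): v₀ = 28.5 m/s, a = -0.4 m/s².
v = v₀ + at = 28.5 + (-0.4)(17.5) = 21.5 m/s
Δx = v₀t + ½at² = 28.5·17.5 + 0.5·-0.4·17.5² = 438 m

Phase 2 (constant speed): v₀ = 21.5 m/s, a = 0 m/s².
v = v₀ + at = 21.5 + (0)(13.5) = 21.5 m/s
Δx = v₀t + ½at² = 21.5·13.5 + 0.5·0·13.5² = 290 m

Phase 3 (decelerating): v₀ = 21.5 m/s, a = -0.8 m/s².
v = v₀ + at → t = (0 − 21.5) / -0.8 = 26.9 s
v² = v₀² + 2aΔx → Δx = (0² − 21.5²)/(2·-0.8) = 289 m
Distance in phase 3 = 289 m

289 m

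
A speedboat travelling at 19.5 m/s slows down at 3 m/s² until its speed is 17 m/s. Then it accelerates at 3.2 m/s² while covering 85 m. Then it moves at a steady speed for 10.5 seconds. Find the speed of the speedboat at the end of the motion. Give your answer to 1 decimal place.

Phase 1 (decelerating): v₀ = 19.5 m/s, a = -3 m/s².
v = v₀ + at → t = (17 − 19.5) / -3 = 0.833 s
v² = v₀² + 2aΔx → Δx = (17² − 19.5²)/(2·-3) = 15.2 m

Phase 2 (accelerating): v₀ = 17.0 m/s, a = 3.2 m/s².
v² = v₀² + 2aΔx = 17.0² + 2·3.2·85 = 833 → v = 28.9 m/s
t = (v − v₀)/a = (28.9 − 17.0)/3.2 = 3.71 s

Phase 3 (constant speed): v₀ = 28.9 m/s, a = 0 m/s².
v = v₀ + at = 28.9 + (0)(10.5) = 28.9 m/s
Δx = v₀t + ½at² = 28.9·10.5 + 0.5·0·10.5² = 303 m
Final speed = 28.9 m/s

28.9 m/s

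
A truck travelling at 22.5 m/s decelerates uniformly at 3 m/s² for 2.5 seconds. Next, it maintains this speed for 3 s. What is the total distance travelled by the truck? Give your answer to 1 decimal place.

Phase 1 (decelerating): v₀ = 22.5 m/s, a = -3 m/s².
v = v₀ + at = 22.5 + (-3)(2.5) = 15.0 m/s
Δx = v₀t + ½at² = 22.5·2.5 + 0.5·-3·2.5² = 46.9 m

Phase 2 (constant speed): v₀ = 15.0 m/s, a = 0 m/s².
v = v₀ + at = 15.0 + (0)(3) = 15.0 m/s
Δx = v₀t + ½at² = 15.0·3 + 0.5·0·3² = 45.0 m
Total distance = 46.9 + 45.0 = 91.9 m

91.9 m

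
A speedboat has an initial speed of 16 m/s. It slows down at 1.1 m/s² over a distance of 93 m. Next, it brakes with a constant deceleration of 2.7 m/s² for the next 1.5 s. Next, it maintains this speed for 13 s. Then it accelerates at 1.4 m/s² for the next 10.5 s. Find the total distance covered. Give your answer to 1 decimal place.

251.2 m

Phase 1 (decelerating): v₀ = 16.0 m/s, a = -1.1 m/s².
v² = v₀² + 2aΔx = 16.0² + 2·-1.1·93 = 51.4 → v = 7.17 m/s
t = (v − v₀)/a = (7.17 − 16.0)/-1.1 = 8.03 s

Phase 2 (decelerating): v₀ = 7.17 m/s, a = -2.7 m/s².
v = v₀ + at = 7.17 + (-2.7)(1.5) = 3.12 m/s
Δx = v₀t + ½at² = 7.17·1.5 + 0.5·-2.7·1.5² = 7.72 m

Phase 3 (constant speed): v₀ = 3.12 m/s, a = 0 m/s².
v = v₀ + at = 3.12 + (0)(13) = 3.12 m/s
Δx = v₀t + ½at² = 3.12·13 + 0.5·0·13² = 40.6 m

Phase 4 (accelerating): v₀ = 3.12 m/s, a = 1.4 m/s².
v = v₀ + at = 3.12 + (1.4)(10.5) = 17.8 m/s
Δx = v₀t + ½at² = 3.12·10.5 + 0.5·1.4·10.5² = 110 m
Total distance = 93.0 + 7.72 + 40.6 + 110 = 251 m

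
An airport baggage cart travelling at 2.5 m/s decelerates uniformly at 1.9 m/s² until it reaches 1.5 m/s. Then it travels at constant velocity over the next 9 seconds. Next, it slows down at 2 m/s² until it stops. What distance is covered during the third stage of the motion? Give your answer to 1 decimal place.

0.6 m

Phase 1 (decelerating): v₀ = 2.50 m/s, a = -1.9 m/s².
v = v₀ + at → t = (1.5 − 2.50) / -1.9 = 0.526 s
v² = v₀² + 2aΔx → Δx = (1.5² − 2.50²)/(2·-1.9) = 1.05 m

Phase 2 (constant speed): v₀ = 1.50 m/s, a = 0 m/s².
v = v₀ + at = 1.50 + (0)(9) = 1.50 m/s
Δx = v₀t + ½at² = 1.50·9 + 0.5·0·9² = 13.5 m

Phase 3 (decelerating): v₀ = 1.50 m/s, a = -2 m/s².
v = v₀ + at → t = (0 − 1.50) / -2 = 0.750 s
v² = v₀² + 2aΔx → Δx = (0² − 1.50²)/(2·-2) = 0.562 m
Distance in phase 3 = 0.562 m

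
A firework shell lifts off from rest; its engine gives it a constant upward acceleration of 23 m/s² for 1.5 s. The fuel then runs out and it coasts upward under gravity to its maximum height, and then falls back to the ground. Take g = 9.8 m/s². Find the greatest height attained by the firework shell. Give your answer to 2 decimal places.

86.60 m

Phase 1 (powered ascent): v₀ = 0 m/s, a = 23 m/s².
v = v₀ + at = 0 + (23)(1.5) = 34.5 m/s
Δx = v₀t + ½at² = 0·1.5 + 0.5·23·1.5² = 25.9 m

Phase 2 (coasting upward): v₀ = 34.5 m/s, a = -9.8 m/s².
v = v₀ + at → t = (0 − 34.5) / -9.8 = 3.52 s
v² = v₀² + 2aΔx → Δx = (0² − 34.5²)/(2·-9.8) = 60.7 m
Maximum height = 25.9 + 60.7 = 86.6 m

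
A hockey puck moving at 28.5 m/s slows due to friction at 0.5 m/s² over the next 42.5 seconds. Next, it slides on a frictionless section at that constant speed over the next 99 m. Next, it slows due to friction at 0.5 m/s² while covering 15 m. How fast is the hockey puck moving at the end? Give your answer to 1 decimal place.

Phase 1 (decelerating): v₀ = 28.5 m/s, a = -0.5 m/s².
v = v₀ + at = 28.5 + (-0.5)(42.5) = 7.25 m/s
Δx = v₀t + ½at² = 28.5·42.5 + 0.5·-0.5·42.5² = 760 m

Phase 2 (constant speed): v₀ = 7.25 m/s, a = 0 m/s².
Constant speed: t = d/v = 99/7.25 = 13.7 s

Phase 3 (decelerating): v₀ = 7.25 m/s, a = -0.5 m/s².
v² = v₀² + 2aΔx = 7.25² + 2·-0.5·15 = 37.6 → v = 6.13 m/s
t = (v − v₀)/a = (6.13 − 7.25)/-0.5 = 2.24 s
Final speed = 6.13 m/s

6.1 m/s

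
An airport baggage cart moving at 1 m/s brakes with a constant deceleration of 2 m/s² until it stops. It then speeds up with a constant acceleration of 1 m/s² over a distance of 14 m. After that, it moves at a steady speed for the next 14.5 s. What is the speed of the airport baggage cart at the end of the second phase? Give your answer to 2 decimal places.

5.29 m/s

Phase 1 (decelerating): v₀ = 1.00 m/s, a = -2 m/s².
v = v₀ + at → t = (0 − 1.00) / -2 = 0.500 s
v² = v₀² + 2aΔx → Δx = (0² − 1.00²)/(2·-2) = 0.250 m

Phase 2 (accelerating): v₀ = 0 m/s, a = 1 m/s².
v² = v₀² + 2aΔx = 0² + 2·1·14 = 28.0 → v = 5.29 m/s
t = (v − v₀)/a = (5.29 − 0)/1 = 5.29 s
Speed at end of phase 2 = 5.29 m/s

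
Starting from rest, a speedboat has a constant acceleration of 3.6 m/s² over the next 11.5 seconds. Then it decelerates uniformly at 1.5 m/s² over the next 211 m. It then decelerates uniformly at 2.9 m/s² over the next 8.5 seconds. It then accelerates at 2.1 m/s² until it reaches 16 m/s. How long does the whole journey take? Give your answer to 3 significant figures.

Phase 1 (accelerating): v₀ = 0 m/s, a = 3.6 m/s².
v = v₀ + at = 0 + (3.6)(11.5) = 41.4 m/s
Δx = v₀t + ½at² = 0·11.5 + 0.5·3.6·11.5² = 238 m

Phase 2 (decelerating): v₀ = 41.4 m/s, a = -1.5 m/s².
v² = v₀² + 2aΔx = 41.4² + 2·-1.5·211 = 1080 → v = 32.9 m/s
t = (v − v₀)/a = (32.9 − 41.4)/-1.5 = 5.68 s

Phase 3 (decelerating): v₀ = 32.9 m/s, a = -2.9 m/s².
v = v₀ + at = 32.9 + (-2.9)(8.5) = 8.23 m/s
Δx = v₀t + ½at² = 32.9·8.5 + 0.5·-2.9·8.5² = 175 m

Phase 4 (accelerating): v₀ = 8.23 m/s, a = 2.1 m/s².
v = v₀ + at → t = (16 − 8.23) / 2.1 = 3.70 s
v² = v₀² + 2aΔx → Δx = (16² − 8.23²)/(2·2.1) = 44.8 m
Total time = 11.5 + 5.68 + 8.50 + 3.70 = 29.4 s

29.4 s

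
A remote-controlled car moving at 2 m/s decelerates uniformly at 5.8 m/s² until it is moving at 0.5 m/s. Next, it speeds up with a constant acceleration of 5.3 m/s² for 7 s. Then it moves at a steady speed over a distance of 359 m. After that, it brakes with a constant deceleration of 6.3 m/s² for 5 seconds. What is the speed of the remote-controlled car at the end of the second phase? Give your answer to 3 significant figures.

37.6 m/s

Phase 1 (decelerating): v₀ = 2.00 m/s, a = -5.8 m/s².
v = v₀ + at → t = (0.5 − 2.00) / -5.8 = 0.259 s
v² = v₀² + 2aΔx → Δx = (0.5² − 2.00²)/(2·-5.8) = 0.323 m

Phase 2 (accelerating): v₀ = 0.500 m/s, a = 5.3 m/s².
v = v₀ + at = 0.500 + (5.3)(7) = 37.6 m/s
Δx = v₀t + ½at² = 0.500·7 + 0.5·5.3·7² = 133 m
Speed at end of phase 2 = 37.6 m/s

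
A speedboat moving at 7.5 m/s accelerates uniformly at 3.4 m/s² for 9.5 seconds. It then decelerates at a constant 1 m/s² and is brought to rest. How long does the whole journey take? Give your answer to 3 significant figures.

Phase 1 (accelerating): v₀ = 7.50 m/s, a = 3.4 m/s².
v = v₀ + at = 7.50 + (3.4)(9.5) = 39.8 m/s
Δx = v₀t + ½at² = 7.50·9.5 + 0.5·3.4·9.5² = 225 m

Phase 2 (decelerating): v₀ = 39.8 m/s, a = -1 m/s².
v = v₀ + at → t = (0 − 39.8) / -1 = 39.8 s
v² = v₀² + 2aΔx → Δx = (0² − 39.8²)/(2·-1) = 792 m
Total time = 9.50 + 39.8 = 49.3 s

49.3 s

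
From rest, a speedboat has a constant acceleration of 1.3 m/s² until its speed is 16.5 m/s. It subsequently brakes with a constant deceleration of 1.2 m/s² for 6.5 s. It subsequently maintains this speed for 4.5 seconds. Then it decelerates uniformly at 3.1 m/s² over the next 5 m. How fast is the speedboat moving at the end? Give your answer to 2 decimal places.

6.69 m/s

Phase 1 (accelerating): v₀ = 0 m/s, a = 1.3 m/s².
v = v₀ + at → t = (16.5 − 0) / 1.3 = 12.7 s
v² = v₀² + 2aΔx → Δx = (16.5² − 0²)/(2·1.3) = 105 m

Phase 2 (decelerating): v₀ = 16.5 m/s, a = -1.2 m/s².
v = v₀ + at = 16.5 + (-1.2)(6.5) = 8.70 m/s
Δx = v₀t + ½at² = 16.5·6.5 + 0.5·-1.2·6.5² = 81.9 m

Phase 3 (constant speed): v₀ = 8.70 m/s, a = 0 m/s².
v = v₀ + at = 8.70 + (0)(4.5) = 8.70 m/s
Δx = v₀t + ½at² = 8.70·4.5 + 0.5·0·4.5² = 39.1 m

Phase 4 (decelerating): v₀ = 8.70 m/s, a = -3.1 m/s².
v² = v₀² + 2aΔx = 8.70² + 2·-3.1·5 = 44.7 → v = 6.69 m/s
t = (v − v₀)/a = (6.69 − 8.70)/-3.1 = 0.650 s
Final speed = 6.69 m/s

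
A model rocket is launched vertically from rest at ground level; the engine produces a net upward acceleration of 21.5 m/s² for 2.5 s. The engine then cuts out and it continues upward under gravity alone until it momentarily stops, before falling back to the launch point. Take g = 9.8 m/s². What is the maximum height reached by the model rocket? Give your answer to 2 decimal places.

Phase 1 (powered ascent): v₀ = 0 m/s, a = 21.5 m/s².
v = v₀ + at = 0 + (21.5)(2.5) = 53.8 m/s
Δx = v₀t + ½at² = 0·2.5 + 0.5·21.5·2.5² = 67.2 m

Phase 2 (coasting upward): v₀ = 53.8 m/s, a = -9.8 m/s².
v = v₀ + at → t = (0 − 53.8) / -9.8 = 5.48 s
v² = v₀² + 2aΔx → Δx = (0² − 53.8²)/(2·-9.8) = 147 m
Maximum height = 67.2 + 147 = 215 m

214.59 m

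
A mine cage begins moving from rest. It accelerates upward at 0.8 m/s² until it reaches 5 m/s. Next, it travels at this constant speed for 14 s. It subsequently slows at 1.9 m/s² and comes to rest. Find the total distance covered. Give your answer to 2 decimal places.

Phase 1 (accelerating): v₀ = 0 m/s, a = 0.8 m/s².
v = v₀ + at → t = (5 − 0) / 0.8 = 6.25 s
v² = v₀² + 2aΔx → Δx = (5² − 0²)/(2·0.8) = 15.6 m

Phase 2 (constant speed): v₀ = 5.00 m/s, a = 0 m/s².
v = v₀ + at = 5.00 + (0)(14) = 5.00 m/s
Δx = v₀t + ½at² = 5.00·14 + 0.5·0·14² = 70.0 m

Phase 3 (decelerating): v₀ = 5.00 m/s, a = -1.9 m/s².
v = v₀ + at → t = (0 − 5.00) / -1.9 = 2.63 s
v² = v₀² + 2aΔx → Δx = (0² − 5.00²)/(2·-1.9) = 6.58 m
Total distance = 15.6 + 70.0 + 6.58 = 92.2 m

92.20 m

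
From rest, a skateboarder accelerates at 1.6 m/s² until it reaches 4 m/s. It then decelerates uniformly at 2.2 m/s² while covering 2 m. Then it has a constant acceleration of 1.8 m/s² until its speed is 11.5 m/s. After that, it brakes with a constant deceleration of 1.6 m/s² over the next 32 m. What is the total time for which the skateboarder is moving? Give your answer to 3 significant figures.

11.8 s

Phase 1 (accelerating): v₀ = 0 m/s, a = 1.6 m/s².
v = v₀ + at → t = (4 − 0) / 1.6 = 2.50 s
v² = v₀² + 2aΔx → Δx = (4² − 0²)/(2·1.6) = 5.00 m

Phase 2 (decelerating): v₀ = 4.00 m/s, a = -2.2 m/s².
v² = v₀² + 2aΔx = 4.00² + 2·-2.2·2 = 7.20 → v = 2.68 m/s
t = (v − v₀)/a = (2.68 − 4.00)/-2.2 = 0.599 s

Phase 3 (accelerating): v₀ = 2.68 m/s, a = 1.8 m/s².
v = v₀ + at → t = (11.5 − 2.68) / 1.8 = 4.90 s
v² = v₀² + 2aΔx → Δx = (11.5² − 2.68²)/(2·1.8) = 34.7 m

Phase 4 (decelerating): v₀ = 11.5 m/s, a = -1.6 m/s².
v² = v₀² + 2aΔx = 11.5² + 2·-1.6·32 = 29.8 → v = 5.46 m/s
t = (v − v₀)/a = (5.46 − 11.5)/-1.6 = 3.77 s
Total time = 2.50 + 0.599 + 4.90 + 3.77 = 11.8 s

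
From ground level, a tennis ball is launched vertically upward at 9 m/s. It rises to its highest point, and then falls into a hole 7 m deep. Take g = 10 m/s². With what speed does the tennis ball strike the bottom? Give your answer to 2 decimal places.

Phase 1 (rising): v₀ = 9.00 m/s, a = -10 m/s².
v = v₀ + at → t = (0 − 9.00) / -10 = 0.900 s
v² = v₀² + 2aΔx → Δx = (0² − 9.00²)/(2·-10) = 4.05 m

Phase 2 (falling): v₀ = 0 m/s, a = -10 m/s².
Falls 11.1 m from rest: t = √(2·11.1/10) = 1.49 s; v = g·t = 14.9 m/s.
Final speed = 14.9 m/s

14.87 m/s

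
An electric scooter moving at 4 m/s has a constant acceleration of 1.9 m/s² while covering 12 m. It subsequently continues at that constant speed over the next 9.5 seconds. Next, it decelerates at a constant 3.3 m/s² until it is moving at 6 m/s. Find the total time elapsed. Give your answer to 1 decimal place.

Phase 1 (accelerating): v₀ = 4.00 m/s, a = 1.9 m/s².
v² = v₀² + 2aΔx = 4.00² + 2·1.9·12 = 61.6 → v = 7.85 m/s
t = (v − v₀)/a = (7.85 − 4.00)/1.9 = 2.03 s

Phase 2 (constant speed): v₀ = 7.85 m/s, a = 0 m/s².
v = v₀ + at = 7.85 + (0)(9.5) = 7.85 m/s
Δx = v₀t + ½at² = 7.85·9.5 + 0.5·0·9.5² = 74.6 m

Phase 3 (decelerating): v₀ = 7.85 m/s, a = -3.3 m/s².
v = v₀ + at → t = (6 − 7.85) / -3.3 = 0.560 s
v² = v₀² + 2aΔx → Δx = (6² − 7.85²)/(2·-3.3) = 3.88 m
Total time = 2.03 + 9.50 + 0.560 = 12.1 s

12.1 s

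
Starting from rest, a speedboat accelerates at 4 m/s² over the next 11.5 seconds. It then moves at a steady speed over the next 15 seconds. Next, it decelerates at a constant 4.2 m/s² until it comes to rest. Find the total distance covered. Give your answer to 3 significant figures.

Phase 1 (accelerating): v₀ = 0 m/s, a = 4 m/s².
v = v₀ + at = 0 + (4)(11.5) = 46.0 m/s
Δx = v₀t + ½at² = 0·11.5 + 0.5·4·11.5² = 264 m

Phase 2 (constant speed): v₀ = 46.0 m/s, a = 0 m/s².
v = v₀ + at = 46.0 + (0)(15) = 46.0 m/s
Δx = v₀t + ½at² = 46.0·15 + 0.5·0·15² = 690 m

Phase 3 (decelerating): v₀ = 46.0 m/s, a = -4.2 m/s².
v = v₀ + at → t = (0 − 46.0) / -4.2 = 11.0 s
v² = v₀² + 2aΔx → Δx = (0² − 46.0²)/(2·-4.2) = 252 m
Total distance = 264 + 690 + 252 = 1210 m

1210 m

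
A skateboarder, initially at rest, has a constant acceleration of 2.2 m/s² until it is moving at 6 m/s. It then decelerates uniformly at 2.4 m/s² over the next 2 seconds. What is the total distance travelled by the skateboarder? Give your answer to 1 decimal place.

Phase 1 (accelerating): v₀ = 0 m/s, a = 2.2 m/s².
v = v₀ + at → t = (6 − 0) / 2.2 = 2.73 s
v² = v₀² + 2aΔx → Δx = (6² − 0²)/(2·2.2) = 8.18 m

Phase 2 (decelerating): v₀ = 6.00 m/s, a = -2.4 m/s².
v = v₀ + at = 6.00 + (-2.4)(2) = 1.20 m/s
Δx = v₀t + ½at² = 6.00·2 + 0.5·-2.4·2² = 7.20 m
Total distance = 8.18 + 7.20 = 15.4 m

15.4 m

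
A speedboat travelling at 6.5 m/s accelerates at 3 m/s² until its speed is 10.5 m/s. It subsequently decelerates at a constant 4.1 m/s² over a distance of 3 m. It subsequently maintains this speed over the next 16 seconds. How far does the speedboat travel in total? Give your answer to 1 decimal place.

Phase 1 (accelerating): v₀ = 6.50 m/s, a = 3 m/s².
v = v₀ + at → t = (10.5 − 6.50) / 3 = 1.33 s
v² = v₀² + 2aΔx → Δx = (10.5² − 6.50²)/(2·3) = 11.3 m

Phase 2 (decelerating): v₀ = 10.5 m/s, a = -4.1 m/s².
v² = v₀² + 2aΔx = 10.5² + 2·-4.1·3 = 85.7 → v = 9.25 m/s
t = (v − v₀)/a = (9.25 − 10.5)/-4.1 = 0.304 s

Phase 3 (constant speed): v₀ = 9.25 m/s, a = 0 m/s².
v = v₀ + at = 9.25 + (0)(16) = 9.25 m/s
Δx = v₀t + ½at² = 9.25·16 + 0.5·0·16² = 148 m
Total distance = 11.3 + 3.00 + 148 = 162 m

162.4 m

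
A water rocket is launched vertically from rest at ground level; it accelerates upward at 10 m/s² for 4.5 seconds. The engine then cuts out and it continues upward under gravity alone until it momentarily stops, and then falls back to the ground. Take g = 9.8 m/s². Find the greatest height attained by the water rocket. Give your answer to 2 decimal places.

Phase 1 (powered ascent): v₀ = 0 m/s, a = 10 m/s².
v = v₀ + at = 0 + (10)(4.5) = 45.0 m/s
Δx = v₀t + ½at² = 0·4.5 + 0.5·10·4.5² = 101 m

Phase 2 (coasting upward): v₀ = 45.0 m/s, a = -9.8 m/s².
v = v₀ + at → t = (0 − 45.0) / -9.8 = 4.59 s
v² = v₀² + 2aΔx → Δx = (0² − 45.0²)/(2·-9.8) = 103 m
Maximum height = 101 + 103 = 205 m

204.57 m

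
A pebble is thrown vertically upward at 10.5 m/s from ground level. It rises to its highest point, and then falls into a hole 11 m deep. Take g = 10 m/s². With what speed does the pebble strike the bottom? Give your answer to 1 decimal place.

Phase 1 (rising): v₀ = 10.5 m/s, a = -10 m/s².
v = v₀ + at → t = (0 − 10.5) / -10 = 1.05 s
v² = v₀² + 2aΔx → Δx = (0² − 10.5²)/(2·-10) = 5.51 m

Phase 2 (falling): v₀ = 0 m/s, a = -10 m/s².
Falls 16.5 m from rest: t = √(2·16.5/10) = 1.82 s; v = g·t = 18.2 m/s.
Final speed = 18.2 m/s

18.2 m/s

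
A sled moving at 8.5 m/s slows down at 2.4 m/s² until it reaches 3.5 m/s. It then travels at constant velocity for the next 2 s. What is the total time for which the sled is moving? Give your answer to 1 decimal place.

Phase 1 (decelerating): v₀ = 8.50 m/s, a = -2.4 m/s².
v = v₀ + at → t = (3.5 − 8.50) / -2.4 = 2.08 s
v² = v₀² + 2aΔx → Δx = (3.5² − 8.50²)/(2·-2.4) = 12.5 m

Phase 2 (constant speed): v₀ = 3.50 m/s, a = 0 m/s².
v = v₀ + at = 3.50 + (0)(2) = 3.50 m/s
Δx = v₀t + ½at² = 3.50·2 + 0.5·0·2² = 7.00 m
Total time = 2.08 + 2.00 = 4.08 s

4.1 s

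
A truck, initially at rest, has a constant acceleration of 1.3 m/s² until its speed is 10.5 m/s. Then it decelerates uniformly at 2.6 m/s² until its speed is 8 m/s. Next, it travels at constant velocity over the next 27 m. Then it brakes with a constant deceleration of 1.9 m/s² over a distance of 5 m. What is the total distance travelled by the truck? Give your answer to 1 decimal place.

Phase 1 (accelerating): v₀ = 0 m/s, a = 1.3 m/s².
v = v₀ + at → t = (10.5 − 0) / 1.3 = 8.08 s
v² = v₀² + 2aΔx → Δx = (10.5² − 0²)/(2·1.3) = 42.4 m

Phase 2 (decelerating): v₀ = 10.5 m/s, a = -2.6 m/s².
v = v₀ + at → t = (8 − 10.5) / -2.6 = 0.962 s
v² = v₀² + 2aΔx → Δx = (8² − 10.5²)/(2·-2.6) = 8.89 m

Phase 3 (constant speed): v₀ = 8.00 m/s, a = 0 m/s².
Constant speed: t = d/v = 27/8.00 = 3.38 s

Phase 4 (decelerating): v₀ = 8.00 m/s, a = -1.9 m/s².
v² = v₀² + 2aΔx = 8.00² + 2·-1.9·5 = 45.0 → v = 6.71 m/s
t = (v − v₀)/a = (6.71 − 8.00)/-1.9 = 0.680 s
Total distance = 42.4 + 8.89 + 27.0 + 5.00 = 83.3 m

83.3 m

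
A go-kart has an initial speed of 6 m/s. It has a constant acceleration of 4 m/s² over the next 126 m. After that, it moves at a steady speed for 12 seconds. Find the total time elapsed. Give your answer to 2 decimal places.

Phase 1 (accelerating): v₀ = 6.00 m/s, a = 4 m/s².
v² = v₀² + 2aΔx = 6.00² + 2·4·126 = 1040 → v = 32.3 m/s
t = (v − v₀)/a = (32.3 − 6.00)/4 = 6.58 s

Phase 2 (constant speed): v₀ = 32.3 m/s, a = 0 m/s².
v = v₀ + at = 32.3 + (0)(12) = 32.3 m/s
Δx = v₀t + ½at² = 32.3·12 + 0.5·0·12² = 388 m
Total time = 6.58 + 12.0 = 18.6 s

18.58 s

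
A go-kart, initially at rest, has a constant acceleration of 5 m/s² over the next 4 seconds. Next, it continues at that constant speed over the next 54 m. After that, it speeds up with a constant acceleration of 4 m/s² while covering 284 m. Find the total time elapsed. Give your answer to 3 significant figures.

Phase 1 (accelerating): v₀ = 0 m/s, a = 5 m/s².
v = v₀ + at = 0 + (5)(4) = 20.0 m/s
Δx = v₀t + ½at² = 0·4 + 0.5·5·4² = 40.0 m

Phase 2 (constant speed): v₀ = 20.0 m/s, a = 0 m/s².
Constant speed: t = d/v = 54/20.0 = 2.70 s

Phase 3 (accelerating): v₀ = 20.0 m/s, a = 4 m/s².
v² = v₀² + 2aΔx = 20.0² + 2·4·284 = 2670 → v = 51.7 m/s
t = (v − v₀)/a = (51.7 − 20.0)/4 = 7.92 s
Total time = 4.00 + 2.70 + 7.92 = 14.6 s

14.6 s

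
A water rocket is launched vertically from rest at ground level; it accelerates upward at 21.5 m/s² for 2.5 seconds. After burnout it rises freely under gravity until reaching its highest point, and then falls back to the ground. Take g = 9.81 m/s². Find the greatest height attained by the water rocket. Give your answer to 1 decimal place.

214.4 m

Phase 1 (powered ascent): v₀ = 0 m/s, a = 21.5 m/s².
v = v₀ + at = 0 + (21.5)(2.5) = 53.8 m/s
Δx = v₀t + ½at² = 0·2.5 + 0.5·21.5·2.5² = 67.2 m

Phase 2 (coasting upward): v₀ = 53.8 m/s, a = -9.81 m/s².
v = v₀ + at → t = (0 − 53.8) / -9.81 = 5.48 s
v² = v₀² + 2aΔx → Δx = (0² − 53.8²)/(2·-9.81) = 147 m
Maximum height = 67.2 + 147 = 214 m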